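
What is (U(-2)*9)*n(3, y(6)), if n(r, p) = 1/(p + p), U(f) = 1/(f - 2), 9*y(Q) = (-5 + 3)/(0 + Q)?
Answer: 243/8 ≈ 30.375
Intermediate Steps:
y(Q) = -2/(9*Q) (y(Q) = ((-5 + 3)/(0 + Q))/9 = (-2/Q)/9 = -2/(9*Q))
U(f) = 1/(-2 + f)
n(r, p) = 1/(2*p)
(U(-2)*9)*n(3, y(6)) = (9/(-2 - 2))*(1/(2*((-2/9/6)))) = (9/(-4))*(1/(2*((-2/9*1/6)))) = (-1/4*9)*(1/(2*(-1/27))) = -9*(-27)/8 = -9/4*(-27/2) = 243/8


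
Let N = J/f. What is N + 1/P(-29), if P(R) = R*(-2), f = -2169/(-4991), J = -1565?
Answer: -453030901/125802 ≈ -3601.1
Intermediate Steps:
f = 2169/4991 (f = -2169*(-1/4991) = 2169/4991 ≈ 0.43458)
P(R) = -2*R
N = -7810915/2169 (N = -1565/2169/4991 = -1565*4991/2169 = -7810915/2169 ≈ -3601.2)
N + 1/P(-29) = -7810915/2169 + 1/(-2*(-29)) = -7810915/2169 + 1/58 = -453030901/125802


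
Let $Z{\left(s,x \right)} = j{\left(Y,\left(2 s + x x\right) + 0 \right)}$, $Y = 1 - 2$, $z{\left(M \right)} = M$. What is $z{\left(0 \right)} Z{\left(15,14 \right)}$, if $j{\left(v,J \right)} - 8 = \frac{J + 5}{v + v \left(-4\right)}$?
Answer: $0$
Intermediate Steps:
$Y = -1$
$j{\left(v,J \right)} = 8 - \frac{5 + J}{3 v}$ ($j{\left(v,J \right)} = 8 + \frac{J + 5}{v + v \left(-4\right)} = 8 + \frac{5 + J}{v - 4 v} = 8 + \frac{5 + J}{\left(-3\right) v} = 8 + \left(5 + J\right) \left(- \frac{1}{3 v}\right) = 8 - \frac{5 + J}{3 v}$)
$Z{\left(s,x \right)} = \frac{29}{3} + \frac{x^{2}}{3} + \frac{2 s}{3}$ ($Z{\left(s,x \right)} = \frac{-5 - \left(\left(2 s + x x\right) + 0\right) + 24 \left(-1\right)}{3 \left(-1\right)} = \frac{1}{3} \left(-1\right) \left(-5 - \left(\left(2 s + x^{2}\right) + 0\right) - 24\right) = \frac{1}{3} \left(-1\right) \left(-5 - \left(\left(x^{2} + 2 s\right) + 0\right) - 24\right) = \frac{1}{3} \left(-1\right) \left(-5 - \left(x^{2} + 2 s\right) - 24\right) = \frac{1}{3} \left(-1\right) \left(-29 - x^{2} - 2 s\right) = \frac{29}{3} + \frac{x^{2}}{3} + \frac{2 s}{3}$)
$z{\left(0 \right)} Z{\left(15,14 \right)} = 0 \left(\frac{29}{3} + \frac{14^{2}}{3} + \frac{2}{3} \cdot 15\right) = 0 \left(\frac{29}{3} + \frac{1}{3} \cdot 196 + 10\right) = 0 \left(\frac{29}{3} + \frac{196}{3} + 10\right) = 0 \cdot 85 = 0$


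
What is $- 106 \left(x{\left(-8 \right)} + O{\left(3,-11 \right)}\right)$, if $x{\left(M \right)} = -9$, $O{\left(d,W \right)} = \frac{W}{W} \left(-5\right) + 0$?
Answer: $1484$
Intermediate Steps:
$O{\left(d,W \right)} = -5$ ($O{\left(d,W \right)} = 1 \left(-5\right) + 0 = -5 + 0 = -5$)
$- 106 \left(x{\left(-8 \right)} + O{\left(3,-11 \right)}\right) = - 106 \left(-9 - 5\right) = \left(-106\right) \left(-14\right) = 1484$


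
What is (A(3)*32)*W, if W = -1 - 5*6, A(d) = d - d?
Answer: 0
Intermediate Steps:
A(d) = 0
W = -31 (W = -1 - 30 = -31)
(A(3)*32)*W = (0*32)*(-31) = 0*(-31) = 0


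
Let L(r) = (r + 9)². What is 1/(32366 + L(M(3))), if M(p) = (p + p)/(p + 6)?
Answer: 9/292135 ≈ 3.0808e-5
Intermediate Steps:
M(p) = 2*p/(6 + p) (M(p) = (2*p)/(6 + p) = 2*p/(6 + p))
L(r) = (9 + r)²
1/(32366 + L(M(3))) = 1/(32366 + (9 + 2*3/(6 + 3))²) = 1/(32366 + (9 + 2*3/9)²) = 1/(32366 + (9 + 2*3*(⅑))²) = 1/(32366 + (9 + ⅔)²) = 1/(32366 + (29/3)²) = 1/(32366 + 841/9) = 1/(292135/9) = 9/292135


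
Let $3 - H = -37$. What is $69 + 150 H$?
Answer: $6069$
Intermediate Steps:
$H = 40$ ($H = 3 - -37 = 3 + 37 = 40$)
$69 + 150 H = 69 + 150 \cdot 40 = 69 + 6000 = 6069$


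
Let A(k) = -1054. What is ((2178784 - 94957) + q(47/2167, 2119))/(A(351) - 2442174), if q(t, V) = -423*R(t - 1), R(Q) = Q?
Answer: -4516549869/5294475076 ≈ -0.85307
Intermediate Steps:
q(t, V) = 423 - 423*t (q(t, V) = -423*(t - 1) = -423*(-1 + t) = 423 - 423*t)
((2178784 - 94957) + q(47/2167, 2119))/(A(351) - 2442174) = ((2178784 - 94957) + (423 - 19881/2167))/(-1054 - 2442174) = (2083827 + (423 - 19881/2167))/(-2443228) = (2083827 + (423 - 423*47/2167))*(-1/2443228) = (2083827 + (423 - 19881/2167))*(-1/2443228) = (2083827 + 896760/2167)*(-1/2443228) = (4516549869/2167)*(-1/2443228) = -4516549869/5294475076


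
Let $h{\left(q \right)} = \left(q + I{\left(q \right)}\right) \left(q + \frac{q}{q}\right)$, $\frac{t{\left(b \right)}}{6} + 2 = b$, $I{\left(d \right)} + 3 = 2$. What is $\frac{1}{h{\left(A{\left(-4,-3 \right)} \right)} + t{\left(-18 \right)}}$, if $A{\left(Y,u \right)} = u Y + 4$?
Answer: $\frac{1}{135} \approx 0.0074074$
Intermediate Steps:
$I{\left(d \right)} = -1$ ($I{\left(d \right)} = -3 + 2 = -1$)
$t{\left(b \right)} = -12 + 6 b$
$A{\left(Y,u \right)} = 4 + Y u$ ($A{\left(Y,u \right)} = Y u + 4 = 4 + Y u$)
$h{\left(q \right)} = \left(1 + q\right) \left(-1 + q\right)$ ($h{\left(q \right)} = \left(q - 1\right) \left(q + \frac{q}{q}\right) = \left(-1 + q\right) \left(q + 1\right) = \left(-1 + q\right) \left(1 + q\right) = \left(1 + q\right) \left(-1 + q\right)$)
$\frac{1}{h{\left(A{\left(-4,-3 \right)} \right)} + t{\left(-18 \right)}} = \frac{1}{\left(-1 + \left(4 - -12\right)^{2}\right) + \left(-12 + 6 \left(-18\right)\right)} = \frac{1}{\left(-1 + \left(4 + 12\right)^{2}\right) - 120} = \frac{1}{\left(-1 + 16^{2}\right) - 120} = \frac{1}{\left(-1 + 256\right) - 120} = \frac{1}{255 - 120} = \frac{1}{135}$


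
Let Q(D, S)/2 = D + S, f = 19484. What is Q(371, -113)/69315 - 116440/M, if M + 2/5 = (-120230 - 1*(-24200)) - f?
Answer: 3387768346/3336200265 ≈ 1.0155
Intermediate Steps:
M = -577572/5 (M = -2/5 + ((-120230 - 1*(-24200)) - 1*19484) = -2/5 + ((-120230 + 24200) - 19484) = -2/5 + (-96030 - 19484) = -2/5 - 115514 = -577572/5 ≈ -1.1551e+5)
Q(D, S) = 2*D + 2*S (Q(D, S) = 2*(D + S) = 2*D + 2*S)
Q(371, -113)/69315 - 116440/M = (2*371 + 2*(-113))/69315 - 116440/(-577572/5) = (742 - 226)*(1/69315) - 116440*(-5/577572) = 516*(1/69315) + 145550/144393 = 172/23105 + 145550/144393 = 3387768346/3336200265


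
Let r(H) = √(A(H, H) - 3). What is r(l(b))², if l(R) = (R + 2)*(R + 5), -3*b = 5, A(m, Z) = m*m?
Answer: -143/81 ≈ -1.7654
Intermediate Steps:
A(m, Z) = m²
b = -5/3 (b = -⅓*5 = -5/3 ≈ -1.6667)
l(R) = (2 + R)*(5 + R)
r(H) = √(-3 + H²) (r(H) = √(H² - 3) = √(-3 + H²))
r(l(b))² = (√(-3 + (10 + (-5/3)² + 7*(-5/3))²))² = (√(-3 + (10 + 25/9 - 35/3)²))² = (√(-3 + (10/9)²))² = (√(-3 + 100/81))² = (√(-143/81))² = (I*√143/9)² = -143/81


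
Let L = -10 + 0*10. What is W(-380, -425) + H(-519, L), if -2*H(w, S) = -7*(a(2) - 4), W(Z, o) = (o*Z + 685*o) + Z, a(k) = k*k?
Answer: -130005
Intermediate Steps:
a(k) = k²
W(Z, o) = Z + 685*o + Z*o (W(Z, o) = (Z*o + 685*o) + Z = (685*o + Z*o) + Z = Z + 685*o + Z*o)
L = -10 (L = -10 + 0 = -10)
H(w, S) = 0 (H(w, S) = -(-7)*(2² - 4)/2 = -(-7)*(4 - 4)/2 = -(-7)*0/2 = -½*0 = 0)
W(-380, -425) + H(-519, L) = (-380 + 685*(-425) - 380*(-425)) + 0 = (-380 - 291125 + 161500) + 0 = -130005 + 0 = -130005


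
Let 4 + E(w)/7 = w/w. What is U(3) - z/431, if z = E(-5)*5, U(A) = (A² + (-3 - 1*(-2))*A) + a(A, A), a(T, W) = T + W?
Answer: 5277/431 ≈ 12.244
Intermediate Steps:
E(w) = -21 (E(w) = -28 + 7*(w/w) = -28 + 7*1 = -28 + 7 = -21)
U(A) = A + A² (U(A) = (A² + (-3 - 1*(-2))*A) + (A + A) = (A² + (-3 + 2)*A) + 2*A = (A² - A) + 2*A = A + A²)
z = -105 (z = -21*5 = -105)
U(3) - z/431 = 3*(1 + 3) - (-105)/431 = 3*4 - (-105)/431 = 12 - 1*(-105/431) = 12 + 105/431 = 5277/431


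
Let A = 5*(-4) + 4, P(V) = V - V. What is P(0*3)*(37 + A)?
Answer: 0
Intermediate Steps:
P(V) = 0
A = -16 (A = -20 + 4 = -16)
P(0*3)*(37 + A) = 0*(37 - 16) = 0*21 = 0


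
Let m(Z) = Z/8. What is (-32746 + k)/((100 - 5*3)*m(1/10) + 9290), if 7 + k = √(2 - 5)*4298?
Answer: -524048/148657 + 68768*I*√3/148657 ≈ -3.5252 + 0.80124*I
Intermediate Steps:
m(Z) = Z/8 (m(Z) = Z*(⅛) = Z/8)
k = -7 + 4298*I*√3 (k = -7 + √(2 - 5)*4298 = -7 + √(-3)*4298 = -7 + (I*√3)*4298 = -7 + 4298*I*√3 ≈ -7.0 + 7444.4*I)
(-32746 + k)/((100 - 5*3)*m(1/10) + 9290) = (-32746 + (-7 + 4298*I*√3))/((100 - 5*3)*((⅛)/10) + 9290) = (-32753 + 4298*I*√3)/((100 - 15)*((⅛)*(⅒)) + 9290) = (-32753 + 4298*I*√3)/(85*(1/80) + 9290) = (-32753 + 4298*I*√3)/(17/16 + 9290) = (-32753 + 4298*I*√3)/(148657/16) = (-32753 + 4298*I*√3)*(16/148657) = -524048/148657 + 68768*I*√3/148657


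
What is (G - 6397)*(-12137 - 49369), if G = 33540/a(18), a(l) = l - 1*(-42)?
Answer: 359072028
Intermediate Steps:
a(l) = 42 + l (a(l) = l + 42 = 42 + l)
G = 559 (G = 33540/(42 + 18) = 33540/60 = 33540*(1/60) = 559)
(G - 6397)*(-12137 - 49369) = (559 - 6397)*(-12137 - 49369) = -5838*(-61506) = 359072028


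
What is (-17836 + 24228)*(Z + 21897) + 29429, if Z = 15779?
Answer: 240854421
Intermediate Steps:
(-17836 + 24228)*(Z + 21897) + 29429 = (-17836 + 24228)*(15779 + 21897) + 29429 = 6392*37676 + 29429 = 240824992 + 29429 = 240854421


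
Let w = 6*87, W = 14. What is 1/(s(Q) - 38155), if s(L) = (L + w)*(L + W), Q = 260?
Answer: 1/176113 ≈ 5.6782e-6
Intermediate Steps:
w = 522
s(L) = (14 + L)*(522 + L) (s(L) = (L + 522)*(L + 14) = (522 + L)*(14 + L) = (14 + L)*(522 + L))
1/(s(Q) - 38155) = 1/((7308 + 260² + 536*260) - 38155) = 1/((7308 + 67600 + 139360) - 38155) = 1/(214268 - 38155) = 1/176113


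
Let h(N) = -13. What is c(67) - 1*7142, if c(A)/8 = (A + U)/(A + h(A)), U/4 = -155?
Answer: -195046/27 ≈ -7223.9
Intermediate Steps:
U = -620 (U = 4*(-155) = -620)
c(A) = 8*(-620 + A)/(-13 + A) (c(A) = 8*((A - 620)/(A - 13)) = 8*((-620 + A)/(-13 + A)) = 8*(-620 + A)/(-13 + A))
c(67) - 1*7142 = 8*(-620 + 67)/(-13 + 67) - 1*7142 = 8*(-553)/54 - 7142 = 8*(1/54)*(-553) - 7142 = -2212/27 - 7142 = -195046/27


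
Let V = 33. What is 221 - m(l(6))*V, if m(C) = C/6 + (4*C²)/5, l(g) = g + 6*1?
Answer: -18233/5 ≈ -3646.6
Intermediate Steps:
l(g) = 6 + g (l(g) = g + 6 = 6 + g)
m(C) = C/6 + 4*C²/5 (m(C) = C*(⅙) + (4*C²)*(⅕) = C/6 + 4*C²/5)
221 - m(l(6))*V = 221 - (6 + 6)*(5 + 24*(6 + 6))/30*33 = 221 - (1/30)*12*(5 + 24*12)*33 = 221 - (1/30)*12*(5 + 288)*33 = 221 - (1/30)*12*293*33 = 221 - 586*33/5 = 221 - 1*19338/5 = 221 - 19338/5 = -18233/5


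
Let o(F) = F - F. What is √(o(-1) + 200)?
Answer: 10*√2 ≈ 14.142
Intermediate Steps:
o(F) = 0
√(o(-1) + 200) = √(0 + 200) = √200 = 10*√2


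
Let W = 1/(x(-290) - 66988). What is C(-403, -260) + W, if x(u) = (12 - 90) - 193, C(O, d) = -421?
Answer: -28316040/67259 ≈ -421.00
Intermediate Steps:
x(u) = -271 (x(u) = -78 - 193 = -271)
W = -1/67259 (W = 1/(-271 - 66988) = 1/(-67259) = -1/67259 ≈ -1.4868e-5)
C(-403, -260) + W = -421 - 1/67259 = -28316040/67259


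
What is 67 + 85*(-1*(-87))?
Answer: 7462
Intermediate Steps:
67 + 85*(-1*(-87)) = 67 + 85*87 = 67 + 7395 = 7462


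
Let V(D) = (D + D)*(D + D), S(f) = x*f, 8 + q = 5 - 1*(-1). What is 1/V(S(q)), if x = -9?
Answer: 1/1296 ≈ 0.00077160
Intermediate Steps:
q = -2 (q = -8 + (5 - 1*(-1)) = -8 + (5 + 1) = -8 + 6 = -2)
S(f) = -9*f
V(D) = 4*D**2 (V(D) = (2*D)*(2*D) = 4*D**2)
1/V(S(q)) = 1/(4*(-9*(-2))**2) = 1/(4*18**2) = 1/(4*324) = 1/1296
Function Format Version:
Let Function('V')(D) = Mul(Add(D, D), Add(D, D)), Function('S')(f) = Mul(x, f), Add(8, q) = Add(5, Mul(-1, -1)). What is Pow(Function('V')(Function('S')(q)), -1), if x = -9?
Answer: Rational(1, 1296) ≈ 0.00077160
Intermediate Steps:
q = -2 (q = Add(-8, Add(5, Mul(-1, -1))) = Add(-8, Add(5, 1)) = Add(-8, 6) = -2)
Function('S')(f) = Mul(-9, f)
Function('V')(D) = Mul(4, Pow(D, 2)) (Function('V')(D) = Mul(Mul(2, D), Mul(2, D)) = Mul(4, Pow(D, 2)))
Pow(Function('V')(Function('S')(q)), -1) = Pow(Mul(4, Pow(Mul(-9, -2), 2)), -1) = Pow(Mul(4, Pow(18, 2)), -1) = Pow(Mul(4, 324), -1) = Pow(1296, -1) = Rational(1, 1296)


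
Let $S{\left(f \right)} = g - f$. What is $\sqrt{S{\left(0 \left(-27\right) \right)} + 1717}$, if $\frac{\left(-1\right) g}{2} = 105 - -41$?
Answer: $5 \sqrt{57} \approx 37.749$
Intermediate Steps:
$g = -292$ ($g = - 2 \left(105 - -41\right) = - 2 \left(105 + 41\right) = \left(-2\right) 146 = -292$)
$S{\left(f \right)} = -292 - f$
$\sqrt{S{\left(0 \left(-27\right) \right)} + 1717} = \sqrt{\left(-292 - 0 \left(-27\right)\right) + 1717} = \sqrt{\left(-292 - 0\right) + 1717} = \sqrt{\left(-292 + 0\right) + 1717} = \sqrt{-292 + 1717} = \sqrt{1425} = 5 \sqrt{57}$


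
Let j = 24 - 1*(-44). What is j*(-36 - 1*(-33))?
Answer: -204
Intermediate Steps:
j = 68 (j = 24 + 44 = 68)
j*(-36 - 1*(-33)) = 68*(-36 - 1*(-33)) = 68*(-36 + 33) = 68*(-3) = -204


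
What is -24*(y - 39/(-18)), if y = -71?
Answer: 1652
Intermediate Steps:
-24*(y - 39/(-18)) = -24*(-71 - 39/(-18)) = -24*(-71 - 39*(-1/18)) = -24*(-71 + 13/6) = -24*(-413/6) = 1652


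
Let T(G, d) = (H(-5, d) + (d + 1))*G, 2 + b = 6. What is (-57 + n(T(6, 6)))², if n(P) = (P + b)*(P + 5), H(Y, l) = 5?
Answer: 33582025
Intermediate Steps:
b = 4 (b = -2 + 6 = 4)
T(G, d) = G*(6 + d) (T(G, d) = (5 + (d + 1))*G = (5 + (1 + d))*G = (6 + d)*G = G*(6 + d))
n(P) = (4 + P)*(5 + P) (n(P) = (P + 4)*(P + 5) = (4 + P)*(5 + P))
(-57 + n(T(6, 6)))² = (-57 + (20 + (6*(6 + 6))² + 9*(6*(6 + 6))))² = (-57 + (20 + (6*12)² + 9*(6*12)))² = (-57 + (20 + 72² + 9*72))² = (-57 + (20 + 5184 + 648))² = (-57 + 5852)² = 5795² = 33582025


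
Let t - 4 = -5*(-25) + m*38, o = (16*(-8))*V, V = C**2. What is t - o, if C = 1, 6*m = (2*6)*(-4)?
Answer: -47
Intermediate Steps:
m = -8 (m = ((2*6)*(-4))/6 = (12*(-4))/6 = (1/6)*(-48) = -8)
V = 1 (V = 1**2 = 1)
o = -128 (o = (16*(-8))*1 = -128*1 = -128)
t = -175 (t = 4 + (-5*(-25) - 8*38) = 4 + (125 - 304) = 4 - 179 = -175)
t - o = -175 - 1*(-128) = -175 + 128 = -47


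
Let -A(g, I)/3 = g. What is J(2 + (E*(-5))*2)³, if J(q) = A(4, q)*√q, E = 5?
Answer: 331776*I*√3 ≈ 5.7465e+5*I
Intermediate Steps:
A(g, I) = -3*g
J(q) = -12*√q (J(q) = (-3*4)*√q = -12*√q)
J(2 + (E*(-5))*2)³ = (-12*√(2 + (5*(-5))*2))³ = (-12*√(2 - 25*2))³ = (-12*√(2 - 50))³ = (-48*I*√3)³ = 331776*I*√3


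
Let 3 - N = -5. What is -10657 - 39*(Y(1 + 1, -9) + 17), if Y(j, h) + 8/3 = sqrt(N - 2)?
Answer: -11216 - 39*sqrt(6) ≈ -11312.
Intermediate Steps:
N = 8 (N = 3 - 1*(-5) = 3 + 5 = 8)
Y(j, h) = -8/3 + sqrt(6) (Y(j, h) = -8/3 + sqrt(8 - 2) = -8/3 + sqrt(6))
-10657 - 39*(Y(1 + 1, -9) + 17) = -10657 - 39*((-8/3 + sqrt(6)) + 17) = -10657 - 39*(43/3 + sqrt(6)) = -10657 + (-559 - 39*sqrt(6)) = -11216 - 39*sqrt(6)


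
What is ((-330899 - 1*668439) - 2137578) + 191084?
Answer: -2945832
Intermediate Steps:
((-330899 - 1*668439) - 2137578) + 191084 = ((-330899 - 668439) - 2137578) + 191084 = (-999338 - 2137578) + 191084 = -3136916 + 191084 = -2945832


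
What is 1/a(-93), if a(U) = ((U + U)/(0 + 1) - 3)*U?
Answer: 1/17577 ≈ 5.6893e-5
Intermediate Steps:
a(U) = U*(-3 + 2*U) (a(U) = ((2*U)/1 - 3)*U = ((2*U)*1 - 3)*U = (2*U - 3)*U = (-3 + 2*U)*U = U*(-3 + 2*U))
1/a(-93) = 1/(-93*(-3 + 2*(-93))) = 1/(-93*(-3 - 186)) = 1/(-93*(-189)) = 1/17577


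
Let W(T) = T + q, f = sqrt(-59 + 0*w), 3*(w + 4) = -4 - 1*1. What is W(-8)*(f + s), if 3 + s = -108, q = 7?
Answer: 111 - I*sqrt(59) ≈ 111.0 - 7.6811*I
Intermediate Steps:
s = -111 (s = -3 - 108 = -111)
w = -17/3 (w = -4 + (-4 - 1*1)/3 = -4 + (-4 - 1)/3 = -4 + (1/3)*(-5) = -4 - 5/3 = -17/3 ≈ -5.6667)
f = I*sqrt(59) (f = sqrt(-59 + 0*(-17/3)) = sqrt(-59 + 0) = sqrt(-59) = I*sqrt(59) ≈ 7.6811*I)
W(T) = 7 + T (W(T) = T + 7 = 7 + T)
W(-8)*(f + s) = (7 - 8)*(I*sqrt(59) - 111) = -(-111 + I*sqrt(59)) = 111 - I*sqrt(59)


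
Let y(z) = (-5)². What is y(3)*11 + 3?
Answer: 278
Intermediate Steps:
y(z) = 25
y(3)*11 + 3 = 25*11 + 3 = 275 + 3 = 278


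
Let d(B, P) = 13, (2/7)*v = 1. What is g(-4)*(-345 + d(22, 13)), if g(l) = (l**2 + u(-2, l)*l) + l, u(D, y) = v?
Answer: 664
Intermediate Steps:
v = 7/2 (v = (7/2)*1 = 7/2 ≈ 3.5000)
u(D, y) = 7/2
g(l) = l**2 + 9*l/2 (g(l) = (l**2 + 7*l/2) + l = l**2 + 9*l/2)
g(-4)*(-345 + d(22, 13)) = ((1/2)*(-4)*(9 + 2*(-4)))*(-345 + 13) = ((1/2)*(-4)*(9 - 8))*(-332) = ((1/2)*(-4)*1)*(-332) = -2*(-332) = 664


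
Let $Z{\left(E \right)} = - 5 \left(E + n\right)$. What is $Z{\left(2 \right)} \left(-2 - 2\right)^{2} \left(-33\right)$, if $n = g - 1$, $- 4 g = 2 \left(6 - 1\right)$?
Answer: $-3960$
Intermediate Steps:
$g = - \frac{5}{2}$ ($g = - \frac{2 \left(6 - 1\right)}{4} = - \frac{2 \cdot 5}{4} = \left(- \frac{1}{4}\right) 10 = - \frac{5}{2} \approx -2.5$)
$n = - \frac{7}{2}$ ($n = - \frac{5}{2} - 1 = - \frac{7}{2} \approx -3.5$)
$Z{\left(E \right)} = \frac{35}{2} - 5 E$ ($Z{\left(E \right)} = - 5 \left(E - \frac{7}{2}\right) = - 5 \left(- \frac{7}{2} + E\right) = \frac{35}{2} - 5 E$)
$Z{\left(2 \right)} \left(-2 - 2\right)^{2} \left(-33\right) = \left(\frac{35}{2} - 10\right) \left(-2 - 2\right)^{2} \left(-33\right) = \left(\frac{35}{2} - 10\right) \left(-4\right)^{2} \left(-33\right) = \frac{15}{2} \cdot 16 \left(-33\right) = 120 \left(-33\right) = -3960$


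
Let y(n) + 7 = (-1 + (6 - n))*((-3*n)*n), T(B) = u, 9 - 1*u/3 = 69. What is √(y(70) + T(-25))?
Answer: √955313 ≈ 977.40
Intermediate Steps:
u = -180 (u = 27 - 3*69 = 27 - 207 = -180)
T(B) = -180
y(n) = -7 - 3*n²*(5 - n) (y(n) = -7 + (-1 + (6 - n))*((-3*n)*n) = -7 + (5 - n)*(-3*n²) = -7 - 3*n²*(5 - n))
√(y(70) + T(-25)) = √((-7 - 15*70² + 3*70³) - 180) = √((-7 - 15*4900 + 3*343000) - 180) = √((-7 - 73500 + 1029000) - 180) = √(955493 - 180) = √955313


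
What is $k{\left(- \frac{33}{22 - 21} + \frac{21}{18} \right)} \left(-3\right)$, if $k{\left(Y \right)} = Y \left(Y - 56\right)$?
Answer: $- \frac{100657}{12} \approx -8388.1$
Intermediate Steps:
$k{\left(Y \right)} = Y \left(-56 + Y\right)$
$k{\left(- \frac{33}{22 - 21} + \frac{21}{18} \right)} \left(-3\right) = \left(- \frac{33}{22 - 21} + \frac{21}{18}\right) \left(-56 + \left(- \frac{33}{22 - 21} + \frac{21}{18}\right)\right) \left(-3\right) = \left(- \frac{33}{22 - 21} + 21 \cdot \frac{1}{18}\right) \left(-56 + \left(- \frac{33}{22 - 21} + 21 \cdot \frac{1}{18}\right)\right) \left(-3\right) = \left(- \frac{33}{1} + \frac{7}{6}\right) \left(-56 + \left(- \frac{33}{1} + \frac{7}{6}\right)\right) \left(-3\right) = \left(\left(-33\right) 1 + \frac{7}{6}\right) \left(-56 + \left(\left(-33\right) 1 + \frac{7}{6}\right)\right) \left(-3\right) = \left(-33 + \frac{7}{6}\right) \left(-56 + \left(-33 + \frac{7}{6}\right)\right) \left(-3\right) = - \frac{191 \left(-56 - \frac{191}{6}\right)}{6} \left(-3\right) = \left(- \frac{191}{6}\right) \left(- \frac{527}{6}\right) \left(-3\right) = \frac{100657}{36} \left(-3\right) = - \frac{100657}{12}$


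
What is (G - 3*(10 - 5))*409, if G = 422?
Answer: 166463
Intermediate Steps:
(G - 3*(10 - 5))*409 = (422 - 3*(10 - 5))*409 = (422 - 3*5)*409 = (422 - 15)*409 = 407*409 = 166463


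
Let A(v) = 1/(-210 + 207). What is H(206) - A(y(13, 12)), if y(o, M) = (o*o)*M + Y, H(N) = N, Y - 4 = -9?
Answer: 619/3 ≈ 206.33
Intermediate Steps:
Y = -5 (Y = 4 - 9 = -5)
y(o, M) = -5 + M*o² (y(o, M) = (o*o)*M - 5 = o²*M - 5 = M*o² - 5 = -5 + M*o²)
A(v) = -⅓ (A(v) = 1/(-3) = -⅓)
H(206) - A(y(13, 12)) = 206 - 1*(-⅓) = 206 + ⅓ = 619/3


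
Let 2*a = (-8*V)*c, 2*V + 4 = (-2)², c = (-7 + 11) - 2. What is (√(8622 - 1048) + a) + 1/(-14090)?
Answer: -1/14090 + √7574 ≈ 87.029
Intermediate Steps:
c = 2 (c = 4 - 2 = 2)
V = 0 (V = -2 + (½)*(-2)² = -2 + (½)*4 = -2 + 2 = 0)
a = 0 (a = (-8*0*2)/2 = (0*2)/2 = (½)*0 = 0)
(√(8622 - 1048) + a) + 1/(-14090) = (√(8622 - 1048) + 0) + 1/(-14090) = (√7574 + 0) - 1/14090 = √7574 - 1/14090 = -1/14090 + √7574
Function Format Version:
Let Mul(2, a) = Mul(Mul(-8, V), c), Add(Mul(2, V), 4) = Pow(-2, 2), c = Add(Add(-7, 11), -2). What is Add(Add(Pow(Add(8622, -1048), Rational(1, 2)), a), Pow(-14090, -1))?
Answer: Add(Rational(-1, 14090), Pow(7574, Rational(1, 2))) ≈ 87.029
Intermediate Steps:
c = 2 (c = Add(4, -2) = 2)
V = 0 (V = Add(-2, Mul(Rational(1, 2), Pow(-2, 2))) = Add(-2, Mul(Rational(1, 2), 4)) = Add(-2, 2) = 0)
a = 0 (a = Mul(Rational(1, 2), Mul(Mul(-8, 0), 2)) = Mul(Rational(1, 2), Mul(0, 2)) = Mul(Rational(1, 2), 0) = 0)
Add(Add(Pow(Add(8622, -1048), Rational(1, 2)), a), Pow(-14090, -1)) = Add(Add(Pow(Add(8622, -1048), Rational(1, 2)), 0), Pow(-14090, -1)) = Add(Add(Pow(7574, Rational(1, 2)), 0), Rational(-1, 14090)) = Add(Pow(7574, Rational(1, 2)), Rational(-1, 14090)) = Add(Rational(-1, 14090), Pow(7574, Rational(1, 2)))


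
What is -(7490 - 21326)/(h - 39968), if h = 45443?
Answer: 4612/1825 ≈ 2.5271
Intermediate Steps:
-(7490 - 21326)/(h - 39968) = -(7490 - 21326)/(45443 - 39968) = -(-13836)/5475 = -1*(-4612/1825) = 4612/1825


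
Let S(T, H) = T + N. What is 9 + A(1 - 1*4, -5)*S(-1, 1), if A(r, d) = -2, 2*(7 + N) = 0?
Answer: 25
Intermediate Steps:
N = -7 (N = -7 + (½)*0 = -7 + 0 = -7)
S(T, H) = -7 + T (S(T, H) = T - 7 = -7 + T)
9 + A(1 - 1*4, -5)*S(-1, 1) = 9 - 2*(-7 - 1) = 9 - 2*(-8) = 9 + 16 = 25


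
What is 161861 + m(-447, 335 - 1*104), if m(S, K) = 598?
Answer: 162459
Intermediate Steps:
161861 + m(-447, 335 - 1*104) = 161861 + 598 = 162459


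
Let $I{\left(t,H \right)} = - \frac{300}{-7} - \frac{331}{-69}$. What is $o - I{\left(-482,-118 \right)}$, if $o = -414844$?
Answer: $- \frac{200392669}{483} \approx -4.1489 \cdot 10^{5}$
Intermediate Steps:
$I{\left(t,H \right)} = \frac{23017}{483}$ ($I{\left(t,H \right)} = \left(-300\right) \left(- \frac{1}{7}\right) - - \frac{331}{69} = \frac{300}{7} + \frac{331}{69} = \frac{23017}{483}$)
$o - I{\left(-482,-118 \right)} = -414844 - \frac{23017}{483} = - \frac{200392669}{483}$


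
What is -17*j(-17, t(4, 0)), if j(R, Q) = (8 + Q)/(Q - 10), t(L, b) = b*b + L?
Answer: 34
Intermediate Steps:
t(L, b) = L + b² (t(L, b) = b² + L = L + b²)
j(R, Q) = (8 + Q)/(-10 + Q)
-17*j(-17, t(4, 0)) = -17*(8 + (4 + 0²))/(-10 + (4 + 0²)) = -17*(8 + (4 + 0))/(-10 + (4 + 0)) = -17*(8 + 4)/(-10 + 4) = -17*12/(-6) = -(-17)*12/6 = -17*(-2) = 34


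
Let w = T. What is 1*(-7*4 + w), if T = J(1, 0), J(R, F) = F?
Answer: -28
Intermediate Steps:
T = 0
w = 0
1*(-7*4 + w) = 1*(-7*4 + 0) = 1*(-28 + 0) = 1*(-28) = -28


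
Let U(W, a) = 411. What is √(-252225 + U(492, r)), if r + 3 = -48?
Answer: I*√251814 ≈ 501.81*I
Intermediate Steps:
r = -51 (r = -3 - 48 = -51)
√(-252225 + U(492, r)) = √(-252225 + 411) = √(-251814) = I*√251814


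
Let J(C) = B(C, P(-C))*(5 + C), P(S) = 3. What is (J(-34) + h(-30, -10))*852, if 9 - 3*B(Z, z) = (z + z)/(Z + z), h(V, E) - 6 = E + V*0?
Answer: -2452908/31 ≈ -79126.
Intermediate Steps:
h(V, E) = 6 + E (h(V, E) = 6 + (E + V*0) = 6 + (E + 0) = 6 + E)
B(Z, z) = 3 - 2*z/(3*(Z + z)) (B(Z, z) = 3 - (z + z)/(3*(Z + z)) = 3 - 2*z/(3*(Z + z)))
J(C) = (5 + C)*(7 + 3*C)/(3 + C) (J(C) = ((3*C + (7/3)*3)/(C + 3))*(5 + C) = ((3*C + 7)/(3 + C))*(5 + C) = ((7 + 3*C)/(3 + C))*(5 + C) = (5 + C)*(7 + 3*C)/(3 + C))
(J(-34) + h(-30, -10))*852 = ((5 - 34)*(7 + 3*(-34))/(3 - 34) + (6 - 10))*852 = (-29*(7 - 102)/(-31) - 4)*852 = (-1/31*(-29)*(-95) - 4)*852 = (-2755/31 - 4)*852 = -2879/31*852 = -2452908/31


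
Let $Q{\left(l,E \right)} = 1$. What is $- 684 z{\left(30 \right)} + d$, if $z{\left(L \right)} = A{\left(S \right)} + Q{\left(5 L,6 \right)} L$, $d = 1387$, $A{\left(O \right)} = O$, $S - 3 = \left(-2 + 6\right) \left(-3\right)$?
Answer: $-12977$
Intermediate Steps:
$S = -9$ ($S = 3 + \left(-2 + 6\right) \left(-3\right) = 3 + 4 \left(-3\right) = 3 - 12 = -9$)
$z{\left(L \right)} = -9 + L$ ($z{\left(L \right)} = -9 + 1 L = -9 + L$)
$- 684 z{\left(30 \right)} + d = - 684 \left(-9 + 30\right) + 1387 = \left(-684\right) 21 + 1387 = -14364 + 1387 = -12977$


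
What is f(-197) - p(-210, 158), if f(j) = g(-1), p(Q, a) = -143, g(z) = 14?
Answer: 157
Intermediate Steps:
f(j) = 14
f(-197) - p(-210, 158) = 14 - 1*(-143) = 14 + 143 = 157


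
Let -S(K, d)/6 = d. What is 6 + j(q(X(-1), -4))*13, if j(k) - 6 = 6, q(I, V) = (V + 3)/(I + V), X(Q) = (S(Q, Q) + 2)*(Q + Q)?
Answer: 162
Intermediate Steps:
S(K, d) = -6*d
X(Q) = 2*Q*(2 - 6*Q) (X(Q) = (-6*Q + 2)*(Q + Q) = (2 - 6*Q)*(2*Q) = 2*Q*(2 - 6*Q))
q(I, V) = (3 + V)/(I + V)
j(k) = 12 (j(k) = 6 + 6 = 12)
6 + j(q(X(-1), -4))*13 = 6 + 12*13 = 6 + 156 = 162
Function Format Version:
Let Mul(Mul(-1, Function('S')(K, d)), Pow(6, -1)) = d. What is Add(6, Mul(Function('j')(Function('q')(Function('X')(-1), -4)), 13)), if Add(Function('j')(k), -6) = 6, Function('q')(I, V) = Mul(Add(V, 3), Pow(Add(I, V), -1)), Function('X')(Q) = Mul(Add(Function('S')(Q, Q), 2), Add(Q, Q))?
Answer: 162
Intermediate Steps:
Function('S')(K, d) = Mul(-6, d)
Function('X')(Q) = Mul(2, Q, Add(2, Mul(-6, Q))) (Function('X')(Q) = Mul(Add(Mul(-6, Q), 2), Add(Q, Q)) = Mul(Add(2, Mul(-6, Q)), Mul(2, Q)) = Mul(2, Q, Add(2, Mul(-6, Q))))
Function('q')(I, V) = Mul(Pow(Add(I, V), -1), Add(3, V)) (Function('q')(I, V) = Mul(Add(3, V), Pow(Add(I, V), -1)) = Mul(Pow(Add(I, V), -1), Add(3, V)))
Function('j')(k) = 12 (Function('j')(k) = Add(6, 6) = 12)
Add(6, Mul(Function('j')(Function('q')(Function('X')(-1), -4)), 13)) = Add(6, Mul(12, 13)) = Add(6, 156) = 162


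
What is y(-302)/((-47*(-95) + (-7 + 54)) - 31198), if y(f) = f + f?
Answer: 302/13343 ≈ 0.022634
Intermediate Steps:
y(f) = 2*f
y(-302)/((-47*(-95) + (-7 + 54)) - 31198) = (2*(-302))/((-47*(-95) + (-7 + 54)) - 31198) = -604/((4465 + 47) - 31198) = -604/(4512 - 31198) = -604/(-26686) = -604*(-1/26686) = 302/13343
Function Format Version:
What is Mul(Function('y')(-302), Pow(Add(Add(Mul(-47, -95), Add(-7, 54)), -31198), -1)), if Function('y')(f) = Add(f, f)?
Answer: Rational(302, 13343) ≈ 0.022634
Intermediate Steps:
Function('y')(f) = Mul(2, f)
Mul(Function('y')(-302), Pow(Add(Add(Mul(-47, -95), Add(-7, 54)), -31198), -1)) = Mul(Mul(2, -302), Pow(Add(Add(Mul(-47, -95), Add(-7, 54)), -31198), -1)) = Mul(-604, Pow(Add(Add(4465, 47), -31198), -1)) = Mul(-604, Pow(Add(4512, -31198), -1)) = Mul(-604, Pow(-26686, -1)) = Mul(-604, Rational(-1, 26686)) = Rational(302, 13343)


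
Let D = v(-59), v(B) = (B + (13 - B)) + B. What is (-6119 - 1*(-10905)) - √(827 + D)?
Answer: 4786 - √781 ≈ 4758.1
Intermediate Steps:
v(B) = 13 + B
D = -46 (D = 13 - 59 = -46)
(-6119 - 1*(-10905)) - √(827 + D) = (-6119 - 1*(-10905)) - √(827 - 46) = (-6119 + 10905) - √781 = 4786 - √781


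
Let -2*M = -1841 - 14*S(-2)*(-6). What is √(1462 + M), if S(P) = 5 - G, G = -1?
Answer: √8522/2 ≈ 46.157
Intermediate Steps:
S(P) = 6 (S(P) = 5 - 1*(-1) = 5 + 1 = 6)
M = 1337/2 (M = -(-1841 - 14*6*(-6))/2 = -(-1841 - 84*(-6))/2 = -(-1841 - 1*(-504))/2 = -(-1841 + 504)/2 = -½*(-1337) = 1337/2 ≈ 668.50)
√(1462 + M) = √(1462 + 1337/2) = √(4261/2) = √8522/2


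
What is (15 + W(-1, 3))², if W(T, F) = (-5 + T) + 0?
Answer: 81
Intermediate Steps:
W(T, F) = -5 + T
(15 + W(-1, 3))² = (15 + (-5 - 1))² = (15 - 6)² = 9² = 81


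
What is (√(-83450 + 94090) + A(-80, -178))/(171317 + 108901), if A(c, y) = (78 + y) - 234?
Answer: -167/140109 + 2*√665/140109 ≈ -0.00082382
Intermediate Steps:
A(c, y) = -156 + y
(√(-83450 + 94090) + A(-80, -178))/(171317 + 108901) = (√(-83450 + 94090) + (-156 - 178))/(171317 + 108901) = (√10640 - 334)/280218 = (4*√665 - 334)*(1/280218) = (-334 + 4*√665)*(1/280218) = -167/140109 + 2*√665/140109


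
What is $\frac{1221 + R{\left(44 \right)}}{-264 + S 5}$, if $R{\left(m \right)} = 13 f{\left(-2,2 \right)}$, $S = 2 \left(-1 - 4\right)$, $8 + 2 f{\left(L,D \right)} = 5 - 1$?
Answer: $- \frac{1195}{314} \approx -3.8057$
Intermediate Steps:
$f{\left(L,D \right)} = -2$ ($f{\left(L,D \right)} = -4 + \frac{5 - 1}{2} = -4 + \frac{1}{2} \cdot 4 = -4 + 2 = -2$)
$S = -10$ ($S = 2 \left(-5\right) = -10$)
$R{\left(m \right)} = -26$ ($R{\left(m \right)} = 13 \left(-2\right) = -26$)
$\frac{1221 + R{\left(44 \right)}}{-264 + S 5} = \frac{1221 - 26}{-264 - 50} = \frac{1195}{-264 - 50} = \frac{1195}{-314} = 1195 \left(- \frac{1}{314}\right) = - \frac{1195}{314}$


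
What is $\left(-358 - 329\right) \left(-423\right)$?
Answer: $290601$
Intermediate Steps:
$\left(-358 - 329\right) \left(-423\right) = \left(-687\right) \left(-423\right) = 290601$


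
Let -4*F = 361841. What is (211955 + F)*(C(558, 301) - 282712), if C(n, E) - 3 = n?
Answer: -137119460829/4 ≈ -3.4280e+10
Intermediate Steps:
F = -361841/4 (F = -1/4*361841 = -361841/4 ≈ -90460.)
C(n, E) = 3 + n
(211955 + F)*(C(558, 301) - 282712) = (211955 - 361841/4)*((3 + 558) - 282712) = 485979*(561 - 282712)/4 = (485979/4)*(-282151) = -137119460829/4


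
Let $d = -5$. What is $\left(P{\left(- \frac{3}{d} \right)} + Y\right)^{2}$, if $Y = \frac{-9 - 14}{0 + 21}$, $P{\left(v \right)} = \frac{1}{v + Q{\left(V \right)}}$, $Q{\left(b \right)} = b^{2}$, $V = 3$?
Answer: $\frac{12321}{12544} \approx 0.98222$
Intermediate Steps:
$P{\left(v \right)} = \frac{1}{9 + v}$ ($P{\left(v \right)} = \frac{1}{v + 3^{2}} = \frac{1}{v + 9} = \frac{1}{9 + v}$)
$Y = - \frac{23}{21} \approx -1.0952$
$\left(P{\left(- \frac{3}{d} \right)} + Y\right)^{2} = \left(\frac{1}{9 - \frac{3}{-5}} - \frac{23}{21}\right)^{2} = \left(\frac{1}{9 - - \frac{3}{5}} - \frac{23}{21}\right)^{2} = \left(\frac{1}{9 + \frac{3}{5}} - \frac{23}{21}\right)^{2} = \left(\frac{1}{\frac{48}{5}} - \frac{23}{21}\right)^{2} = \left(\frac{5}{48} - \frac{23}{21}\right)^{2} = \left(- \frac{111}{112}\right)^{2} = \frac{12321}{12544}$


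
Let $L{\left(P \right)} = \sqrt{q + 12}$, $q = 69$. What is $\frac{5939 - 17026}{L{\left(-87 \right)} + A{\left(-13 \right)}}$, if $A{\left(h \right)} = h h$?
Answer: $- \frac{11087}{178} \approx -62.286$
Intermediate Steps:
$L{\left(P \right)} = 9$ ($L{\left(P \right)} = \sqrt{69 + 12} = \sqrt{81} = 9$)
$A{\left(h \right)} = h^{2}$
$\frac{5939 - 17026}{L{\left(-87 \right)} + A{\left(-13 \right)}} = \frac{5939 - 17026}{9 + \left(-13\right)^{2}} = - \frac{11087}{9 + 169} = - \frac{11087}{178}$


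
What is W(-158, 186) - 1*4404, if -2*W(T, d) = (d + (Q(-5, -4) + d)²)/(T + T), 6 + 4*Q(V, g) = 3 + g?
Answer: -43987103/10112 ≈ -4350.0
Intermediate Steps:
Q(V, g) = -¾ + g/4 (Q(V, g) = -3/2 + (3 + g)/4 = -3/2 + (¾ + g/4) = -¾ + g/4)
W(T, d) = -(d + (-7/4 + d)²)/(4*T) (W(T, d) = -(d + ((-¾ + (¼)*(-4)) + d)²)/(2*(T + T)) = -(d + ((-¾ - 1) + d)²)/(2*(2*T)) = -(d + (-7/4 + d)²)*1/(2*T)/2 = -(d + (-7/4 + d)²)/(4*T))
W(-158, 186) - 1*4404 = (1/64)*(-49 - 16*186² + 40*186)/(-158) - 1*4404 = (1/64)*(-1/158)*(-49 - 16*34596 + 7440) - 4404 = (1/64)*(-1/158)*(-49 - 553536 + 7440) - 4404 = (1/64)*(-1/158)*(-546145) - 4404 = 546145/10112 - 4404 = -43987103/10112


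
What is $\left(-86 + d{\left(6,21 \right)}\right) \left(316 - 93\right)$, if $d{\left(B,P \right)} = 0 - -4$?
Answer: $-18286$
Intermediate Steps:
$d{\left(B,P \right)} = 4$ ($d{\left(B,P \right)} = 0 + 4 = 4$)
$\left(-86 + d{\left(6,21 \right)}\right) \left(316 - 93\right) = \left(-86 + 4\right) \left(316 - 93\right) = \left(-82\right) 223 = -18286$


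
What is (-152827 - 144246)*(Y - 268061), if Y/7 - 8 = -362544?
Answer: 833531285349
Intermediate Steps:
Y = -2537752 (Y = 56 + 7*(-362544) = 56 - 2537808 = -2537752)
(-152827 - 144246)*(Y - 268061) = (-152827 - 144246)*(-2537752 - 268061) = -297073*(-2805813) = 833531285349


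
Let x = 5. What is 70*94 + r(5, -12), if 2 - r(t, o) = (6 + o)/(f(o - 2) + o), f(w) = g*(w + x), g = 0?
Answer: 13163/2 ≈ 6581.5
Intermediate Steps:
f(w) = 0 (f(w) = 0*(w + 5) = 0*(5 + w) = 0)
r(t, o) = 2 - (6 + o)/o (r(t, o) = 2 - (6 + o)/(0 + o) = 2 - (6 + o)/o)
70*94 + r(5, -12) = 70*94 + (-6 - 12)/(-12) = 6580 - 1/12*(-18) = 6580 + 3/2 = 13163/2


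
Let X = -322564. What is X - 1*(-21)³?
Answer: -313303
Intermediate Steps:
X - 1*(-21)³ = -322564 - 1*(-21)³ = -322564 - 1*(-9261) = -322564 + 9261 = -313303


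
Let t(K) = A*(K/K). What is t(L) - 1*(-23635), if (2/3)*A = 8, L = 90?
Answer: 23647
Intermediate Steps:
A = 12 (A = (3/2)*8 = 12)
t(K) = 12 (t(K) = 12*(K/K) = 12*1 = 12)
t(L) - 1*(-23635) = 12 - 1*(-23635) = 12 + 23635 = 23647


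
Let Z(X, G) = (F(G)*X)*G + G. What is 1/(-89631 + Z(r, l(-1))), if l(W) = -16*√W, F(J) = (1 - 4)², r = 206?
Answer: -89631/8914618561 + 29680*I/8914618561 ≈ -1.0054e-5 + 3.3294e-6*I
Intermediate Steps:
F(J) = 9 (F(J) = (-3)² = 9)
Z(X, G) = G + 9*G*X (Z(X, G) = (9*X)*G + G = 9*G*X + G = G + 9*G*X)
1/(-89631 + Z(r, l(-1))) = 1/(-89631 + (-16*I)*(1 + 9*206)) = 1/(-89631 + (-16*I)*(1 + 1854)) = 1/(-89631 - 16*I*1855) = 1/(-89631 - 29680*I) = (-89631 + 29680*I)/8914618561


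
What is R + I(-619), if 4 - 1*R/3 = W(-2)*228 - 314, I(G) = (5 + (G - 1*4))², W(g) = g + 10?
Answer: 377406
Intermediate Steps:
W(g) = 10 + g
I(G) = (1 + G)² (I(G) = (5 + (G - 4))² = (5 + (-4 + G))² = (1 + G)²)
R = -4518 (R = 12 - 3*((10 - 2)*228 - 314) = 12 - 3*(8*228 - 314) = 12 - 3*(1824 - 314) = 12 - 3*1510 = 12 - 4530 = -4518)
R + I(-619) = -4518 + (1 - 619)² = -4518 + (-618)² = -4518 + 381924 = 377406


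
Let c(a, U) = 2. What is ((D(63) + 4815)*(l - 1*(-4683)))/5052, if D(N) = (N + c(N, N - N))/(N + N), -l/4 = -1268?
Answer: 5918895025/636552 ≈ 9298.4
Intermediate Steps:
l = 5072 (l = -4*(-1268) = 5072)
D(N) = (2 + N)/(2*N) (D(N) = (N + 2)/(N + N) = (2 + N)/((2*N)) = (2 + N)*(1/(2*N)) = (2 + N)/(2*N))
((D(63) + 4815)*(l - 1*(-4683)))/5052 = (((½)*(2 + 63)/63 + 4815)*(5072 - 1*(-4683)))/5052 = (((½)*(1/63)*65 + 4815)*(5072 + 4683))*(1/5052) = ((65/126 + 4815)*9755)*(1/5052) = ((606755/126)*9755)*(1/5052) = (5918895025/126)*(1/5052) = 5918895025/636552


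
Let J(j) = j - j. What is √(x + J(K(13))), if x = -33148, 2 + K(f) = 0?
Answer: 2*I*√8287 ≈ 182.07*I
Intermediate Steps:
K(f) = -2 (K(f) = -2 + 0 = -2)
J(j) = 0
√(x + J(K(13))) = √(-33148 + 0) = √(-33148) = 2*I*√8287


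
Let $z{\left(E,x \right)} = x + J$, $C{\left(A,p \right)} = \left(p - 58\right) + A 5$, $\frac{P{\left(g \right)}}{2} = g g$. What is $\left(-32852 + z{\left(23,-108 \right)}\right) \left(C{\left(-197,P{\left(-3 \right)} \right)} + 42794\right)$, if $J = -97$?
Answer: $-1380757833$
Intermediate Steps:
$P{\left(g \right)} = 2 g^{2}$ ($P{\left(g \right)} = 2 g g = 2 g^{2}$)
$C{\left(A,p \right)} = -58 + p + 5 A$ ($C{\left(A,p \right)} = \left(-58 + p\right) + 5 A = -58 + p + 5 A$)
$z{\left(E,x \right)} = -97 + x$ ($z{\left(E,x \right)} = x - 97 = -97 + x$)
$\left(-32852 + z{\left(23,-108 \right)}\right) \left(C{\left(-197,P{\left(-3 \right)} \right)} + 42794\right) = \left(-32852 - 205\right) \left(\left(-58 + 2 \left(-3\right)^{2} + 5 \left(-197\right)\right) + 42794\right) = \left(-32852 - 205\right) \left(\left(-58 + 2 \cdot 9 - 985\right) + 42794\right) = - 33057 \left(\left(-58 + 18 - 985\right) + 42794\right) = - 33057 \left(-1025 + 42794\right) = \left(-33057\right) 41769 = -1380757833$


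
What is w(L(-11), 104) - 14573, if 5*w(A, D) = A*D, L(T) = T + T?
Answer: -75153/5 ≈ -15031.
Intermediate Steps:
L(T) = 2*T
w(A, D) = A*D/5 (w(A, D) = (A*D)/5 = A*D/5)
w(L(-11), 104) - 14573 = (⅕)*(2*(-11))*104 - 14573 = (⅕)*(-22)*104 - 14573 = -2288/5 - 14573 = -75153/5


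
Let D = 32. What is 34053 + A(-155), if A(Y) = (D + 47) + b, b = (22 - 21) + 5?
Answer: 34138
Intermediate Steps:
b = 6 (b = 1 + 5 = 6)
A(Y) = 85 (A(Y) = (32 + 47) + 6 = 79 + 6 = 85)
34053 + A(-155) = 34053 + 85 = 34138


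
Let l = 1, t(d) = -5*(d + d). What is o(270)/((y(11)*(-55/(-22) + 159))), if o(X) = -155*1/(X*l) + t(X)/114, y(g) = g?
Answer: -24889/1822689 ≈ -0.013655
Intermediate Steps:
t(d) = -10*d
o(X) = -155/X - 5*X/57 (o(X) = -155/X - 10*X/114 = -155/X - 10*X*(1/114) = -155/X - 5*X/57)
o(270)/((y(11)*(-55/(-22) + 159))) = (-155/270 - 5/57*270)/((11*(-55/(-22) + 159))) = (-155*1/270 - 450/19)/((11*(-55*(-1/22) + 159))) = (-31/54 - 450/19)/((11*(5/2 + 159))) = -24889/(1026*(11*(323/2))) = -24889/(1026*3553/2) = -24889/1026*2/3553 = -24889/1822689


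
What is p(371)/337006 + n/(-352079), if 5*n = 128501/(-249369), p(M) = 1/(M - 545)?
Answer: 788465316921/2860203685933537580 ≈ 2.7567e-7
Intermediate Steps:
p(M) = 1/(-545 + M)
n = -128501/1246845 (n = (128501/(-249369))/5 = (128501*(-1/249369))/5 = (⅕)*(-128501/249369) = -128501/1246845 ≈ -0.10306)
p(371)/337006 + n/(-352079) = 1/((-545 + 371)*337006) - 128501/1246845/(-352079) = (1/337006)/(-174) - 128501/1246845*(-1/352079) = -1/174*1/337006 + 128501/438987940755 = -1/58639044 + 128501/438987940755 = 788465316921/2860203685933537580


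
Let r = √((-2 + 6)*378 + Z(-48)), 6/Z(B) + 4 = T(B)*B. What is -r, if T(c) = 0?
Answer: -√6042/2 ≈ -38.865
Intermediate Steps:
Z(B) = -3/2 (Z(B) = 6/(-4 + 0*B) = 6/(-4 + 0) = 6/(-4) = 6*(-¼) = -3/2)
r = √6042/2 (r = √((-2 + 6)*378 - 3/2) = √(4*378 - 3/2) = √(1512 - 3/2) = √(3021/2) = √6042/2 ≈ 38.865)
-r = -√6042/2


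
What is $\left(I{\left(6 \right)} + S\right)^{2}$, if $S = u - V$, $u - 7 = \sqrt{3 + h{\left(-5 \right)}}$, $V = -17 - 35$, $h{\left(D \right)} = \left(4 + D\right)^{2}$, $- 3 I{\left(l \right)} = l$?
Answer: $3481$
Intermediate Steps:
$I{\left(l \right)} = - \frac{l}{3}$
$V = -52$ ($V = -17 - 35 = -52$)
$u = 9$ ($u = 7 + \sqrt{3 + \left(4 - 5\right)^{2}} = 7 + \sqrt{3 + \left(-1\right)^{2}} = 7 + \sqrt{3 + 1} = 7 + \sqrt{4} = 7 + 2 = 9$)
$S = 61$ ($S = 9 - -52 = 9 + 52 = 61$)
$\left(I{\left(6 \right)} + S\right)^{2} = \left(\left(- \frac{1}{3}\right) 6 + 61\right)^{2} = \left(-2 + 61\right)^{2} = 59^{2} = 3481$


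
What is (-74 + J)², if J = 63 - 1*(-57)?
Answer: 2116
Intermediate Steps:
J = 120 (J = 63 + 57 = 120)
(-74 + J)² = (-74 + 120)² = 46² = 2116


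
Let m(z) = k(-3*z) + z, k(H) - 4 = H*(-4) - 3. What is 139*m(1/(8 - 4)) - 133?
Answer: 1831/4 ≈ 457.75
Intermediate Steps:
k(H) = 1 - 4*H (k(H) = 4 + (H*(-4) - 3) = 4 + (-4*H - 3) = 4 + (-3 - 4*H) = 1 - 4*H)
m(z) = 1 + 13*z (m(z) = (1 - (-12)*z) + z = (1 + 12*z) + z = 1 + 13*z)
139*m(1/(8 - 4)) - 133 = 139*(1 + 13/(8 - 4)) - 133 = 139*(1 + 13/4) - 133 = 139*(17/4) - 133 = 2363/4 - 133 = 1831/4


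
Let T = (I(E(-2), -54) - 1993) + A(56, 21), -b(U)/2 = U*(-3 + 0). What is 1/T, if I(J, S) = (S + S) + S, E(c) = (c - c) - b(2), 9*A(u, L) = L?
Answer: -3/6458 ≈ -0.00046454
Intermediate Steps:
A(u, L) = L/9
b(U) = 6*U (b(U) = -2*U*(-3 + 0) = -2*U*(-3) = -(-6)*U = 6*U)
E(c) = -12 (E(c) = (c - c) - 6*2 = 0 - 1*12 = 0 - 12 = -12)
I(J, S) = 3*S (I(J, S) = 2*S + S = 3*S)
T = -6458/3 (T = (3*(-54) - 1993) + (1/9)*21 = (-162 - 1993) + 7/3 = -2155 + 7/3 = -6458/3 ≈ -2152.7)
1/T = 1/(-6458/3) = -3/6458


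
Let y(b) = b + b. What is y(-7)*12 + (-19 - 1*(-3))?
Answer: -184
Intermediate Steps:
y(b) = 2*b
y(-7)*12 + (-19 - 1*(-3)) = (2*(-7))*12 + (-19 - 1*(-3)) = -14*12 + (-19 + 3) = -168 - 16 = -184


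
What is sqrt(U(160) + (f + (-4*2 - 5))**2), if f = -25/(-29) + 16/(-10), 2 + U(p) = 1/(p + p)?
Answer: 3*sqrt(27918789)/1160 ≈ 13.665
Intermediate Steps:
U(p) = -2 + 1/(2*p) (U(p) = -2 + 1/(p + p) = -2 + 1/(2*p))
f = -107/145 (f = -25*(-1/29) + 16*(-1/10) = 25/29 - 8/5 = -107/145 ≈ -0.73793)
sqrt(U(160) + (f + (-4*2 - 5))**2) = sqrt((-2 + (1/2)/160) + (-107/145 + (-4*2 - 5))**2) = sqrt((-2 + (1/2)*(1/160)) + (-107/145 + (-8 - 5))**2) = sqrt((-2 + 1/320) + (-107/145 - 13)**2) = sqrt(-639/320 + (-1992/145)**2) = sqrt(-639/320 + 3968064/21025) = sqrt(251269101/1345600) = 3*sqrt(27918789)/1160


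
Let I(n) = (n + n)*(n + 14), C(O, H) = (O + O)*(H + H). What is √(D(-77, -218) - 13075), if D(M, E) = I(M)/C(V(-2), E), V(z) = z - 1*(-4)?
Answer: I*√2486562718/436 ≈ 114.37*I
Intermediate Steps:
V(z) = 4 + z (V(z) = z + 4 = 4 + z)
C(O, H) = 4*H*O (C(O, H) = (2*O)*(2*H) = 4*H*O)
I(n) = 2*n*(14 + n) (I(n) = (2*n)*(14 + n) = 2*n*(14 + n))
D(M, E) = M*(14 + M)/(4*E) (D(M, E) = (2*M*(14 + M))/((4*E*(4 - 2))) = (2*M*(14 + M))/((4*E*2)) = (2*M*(14 + M))/((8*E)) = (2*M*(14 + M))*(1/(8*E)) = M*(14 + M)/(4*E))
√(D(-77, -218) - 13075) = √((¼)*(-77)*(14 - 77)/(-218) - 13075) = √((¼)*(-77)*(-1/218)*(-63) - 13075) = √(-4851/872 - 13075) = √(-11406251/872) = I*√2486562718/436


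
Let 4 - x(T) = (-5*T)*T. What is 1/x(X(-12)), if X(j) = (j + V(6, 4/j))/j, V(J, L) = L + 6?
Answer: 1296/6989 ≈ 0.18543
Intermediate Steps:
V(J, L) = 6 + L
X(j) = (6 + j + 4/j)/j (X(j) = (j + (6 + 4/j))/j = (6 + j + 4/j)/j)
x(T) = 4 + 5*T² (x(T) = 4 - (-5*T)*T = 4 - (-5)*T² = 4 + 5*T²)
1/x(X(-12)) = 1/(4 + 5*(1 + 4/(-12)² + 6/(-12))²) = 1/(4 + 5*(1 + 4*(1/144) + 6*(-1/12))²) = 1/(4 + 5*(1 + 1/36 - ½)²) = 1/(4 + 5*(19/36)²) = 1/(4 + 5*(361/1296)) = 1/(4 + 1805/1296) = 1/(6989/1296) = 1296/6989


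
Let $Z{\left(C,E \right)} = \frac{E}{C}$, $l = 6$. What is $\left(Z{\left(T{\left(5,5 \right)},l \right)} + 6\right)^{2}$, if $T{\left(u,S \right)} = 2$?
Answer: $81$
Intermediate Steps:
$\left(Z{\left(T{\left(5,5 \right)},l \right)} + 6\right)^{2} = \left(\frac{6}{2} + 6\right)^{2} = \left(6 \cdot \frac{1}{2} + 6\right)^{2} = \left(3 + 6\right)^{2} = 9^{2} = 81$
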